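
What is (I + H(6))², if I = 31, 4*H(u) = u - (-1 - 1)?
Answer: 1089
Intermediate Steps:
H(u) = ½ + u/4 (H(u) = (u - (-1 - 1))/4 = (u - 1*(-2))/4 = (u + 2)/4 = (2 + u)/4 = ½ + u/4)
(I + H(6))² = (31 + (½ + (¼)*6))² = (31 + (½ + 3/2))² = (31 + 2)² = 33² = 1089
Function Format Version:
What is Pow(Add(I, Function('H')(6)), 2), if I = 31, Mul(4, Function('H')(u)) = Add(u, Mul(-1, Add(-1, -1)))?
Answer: 1089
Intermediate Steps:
Function('H')(u) = Add(Rational(1, 2), Mul(Rational(1, 4), u)) (Function('H')(u) = Mul(Rational(1, 4), Add(u, Mul(-1, Add(-1, -1)))) = Mul(Rational(1, 4), Add(u, Mul(-1, -2))) = Mul(Rational(1, 4), Add(u, 2)) = Mul(Rational(1, 4), Add(2, u)) = Add(Rational(1, 2), Mul(Rational(1, 4), u)))
Pow(Add(I, Function('H')(6)), 2) = Pow(Add(31, Add(Rational(1, 2), Mul(Rational(1, 4), 6))), 2) = Pow(Add(31, Add(Rational(1, 2), Rational(3, 2))), 2) = Pow(Add(31, 2), 2) = Pow(33, 2) = 1089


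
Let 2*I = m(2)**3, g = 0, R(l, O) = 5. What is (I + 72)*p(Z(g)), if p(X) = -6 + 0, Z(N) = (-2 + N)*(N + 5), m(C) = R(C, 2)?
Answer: -807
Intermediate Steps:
m(C) = 5
Z(N) = (-2 + N)*(5 + N)
p(X) = -6
I = 125/2 (I = (1/2)*5**3 = (1/2)*125 = 125/2 ≈ 62.500)
(I + 72)*p(Z(g)) = (125/2 + 72)*(-6) = (269/2)*(-6) = -807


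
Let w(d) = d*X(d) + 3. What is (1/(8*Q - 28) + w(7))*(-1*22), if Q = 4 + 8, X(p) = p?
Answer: -38907/34 ≈ -1144.3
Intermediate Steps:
Q = 12
w(d) = 3 + d**2 (w(d) = d*d + 3 = d**2 + 3 = 3 + d**2)
(1/(8*Q - 28) + w(7))*(-1*22) = (1/(8*12 - 28) + (3 + 7**2))*(-1*22) = (1/(96 - 28) + (3 + 49))*(-22) = (1/68 + 52)*(-22) = (3537/68)*(-22) = -38907/34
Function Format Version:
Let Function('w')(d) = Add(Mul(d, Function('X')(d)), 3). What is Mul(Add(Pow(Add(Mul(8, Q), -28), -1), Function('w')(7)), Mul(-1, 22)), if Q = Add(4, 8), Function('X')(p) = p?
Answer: Rational(-38907, 34) ≈ -1144.3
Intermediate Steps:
Q = 12
Function('w')(d) = Add(3, Pow(d, 2)) (Function('w')(d) = Add(Mul(d, d), 3) = Add(Pow(d, 2), 3) = Add(3, Pow(d, 2)))
Mul(Add(Pow(Add(Mul(8, Q), -28), -1), Function('w')(7)), Mul(-1, 22)) = Mul(Add(Pow(Add(Mul(8, 12), -28), -1), Add(3, Pow(7, 2))), Mul(-1, 22)) = Mul(Add(Pow(Add(96, -28), -1), Add(3, 49)), -22) = Mul(Add(Pow(68, -1), 52), -22) = Mul(Add(Rational(1, 68), 52), -22) = Mul(Rational(3537, 68), -22) = Rational(-38907, 34)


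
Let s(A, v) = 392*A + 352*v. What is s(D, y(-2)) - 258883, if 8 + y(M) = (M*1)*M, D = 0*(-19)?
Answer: -260291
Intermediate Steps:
D = 0
y(M) = -8 + M**2 (y(M) = -8 + (M*1)*M = -8 + M*M = -8 + M**2)
s(A, v) = 352*v + 392*A
s(D, y(-2)) - 258883 = (352*(-8 + (-2)**2) + 392*0) - 258883 = (352*(-8 + 4) + 0) - 258883 = (352*(-4) + 0) - 258883 = (-1408 + 0) - 258883 = -1408 - 258883 = -260291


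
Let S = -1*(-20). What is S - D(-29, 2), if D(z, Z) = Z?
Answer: 18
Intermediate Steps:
S = 20
S - D(-29, 2) = 20 - 1*2 = 20 - 2 = 18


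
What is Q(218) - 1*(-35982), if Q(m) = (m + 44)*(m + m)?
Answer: 150214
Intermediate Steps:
Q(m) = 2*m*(44 + m) (Q(m) = (44 + m)*(2*m) = 2*m*(44 + m))
Q(218) - 1*(-35982) = 2*218*(44 + 218) - 1*(-35982) = 2*218*262 + 35982 = 114232 + 35982 = 150214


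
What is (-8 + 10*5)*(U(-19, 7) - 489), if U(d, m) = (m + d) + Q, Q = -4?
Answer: -21210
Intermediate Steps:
U(d, m) = -4 + d + m (U(d, m) = (m + d) - 4 = (d + m) - 4 = -4 + d + m)
(-8 + 10*5)*(U(-19, 7) - 489) = (-8 + 10*5)*((-4 - 19 + 7) - 489) = (-8 + 50)*(-16 - 489) = 42*(-505) = -21210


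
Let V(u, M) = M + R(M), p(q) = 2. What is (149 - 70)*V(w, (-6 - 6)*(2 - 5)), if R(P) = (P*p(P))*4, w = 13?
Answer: 25596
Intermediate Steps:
R(P) = 8*P (R(P) = (P*2)*4 = (2*P)*4 = 8*P)
V(u, M) = 9*M (V(u, M) = M + 8*M = 9*M)
(149 - 70)*V(w, (-6 - 6)*(2 - 5)) = (149 - 70)*(9*((-6 - 6)*(2 - 5))) = 79*(9*(-12*(-3))) = 79*(9*36) = 79*324 = 25596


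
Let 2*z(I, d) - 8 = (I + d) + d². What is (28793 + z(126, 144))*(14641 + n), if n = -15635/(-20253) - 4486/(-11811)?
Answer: 15294348368974200/26578687 ≈ 5.7544e+8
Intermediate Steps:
z(I, d) = 4 + I/2 + d/2 + d²/2 (z(I, d) = 4 + ((I + d) + d²)/2 = 4 + (I + d + d²)/2 = 4 + (I/2 + d/2 + d²/2) = 4 + I/2 + d/2 + d²/2)
n = 30613327/26578687 (n = -15635*(-1/20253) - 4486*(-1/11811) = 15635/20253 + 4486/11811 = 30613327/26578687 ≈ 1.1518)
(28793 + z(126, 144))*(14641 + n) = (28793 + (4 + (½)*126 + (½)*144 + (½)*144²))*(14641 + 30613327/26578687) = (28793 + (4 + 63 + 72 + (½)*20736))*(389169169694/26578687) = (28793 + (4 + 63 + 72 + 10368))*(389169169694/26578687) = (28793 + 10507)*(389169169694/26578687) = 39300*(389169169694/26578687) = 15294348368974200/26578687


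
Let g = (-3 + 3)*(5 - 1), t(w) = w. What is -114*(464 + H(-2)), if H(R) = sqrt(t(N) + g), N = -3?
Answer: -52896 - 114*I*sqrt(3) ≈ -52896.0 - 197.45*I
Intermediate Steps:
g = 0 (g = 0*4 = 0)
H(R) = I*sqrt(3) (H(R) = sqrt(-3 + 0) = sqrt(-3) = I*sqrt(3))
-114*(464 + H(-2)) = -114*(464 + I*sqrt(3)) = -52896 - 114*I*sqrt(3)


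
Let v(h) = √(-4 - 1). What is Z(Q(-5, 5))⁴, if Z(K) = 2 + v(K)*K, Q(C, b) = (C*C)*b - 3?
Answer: 5536550336 - 72630016*I*√5 ≈ 5.5365e+9 - 1.6241e+8*I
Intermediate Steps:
v(h) = I*√5 (v(h) = √(-5) = I*√5)
Q(C, b) = -3 + b*C² (Q(C, b) = C²*b - 3 = b*C² - 3 = -3 + b*C²)
Z(K) = 2 + I*K*√5 (Z(K) = 2 + (I*√5)*K = 2 + I*K*√5)
Z(Q(-5, 5))⁴ = (2 + I*(-3 + 5*(-5)²)*√5)⁴ = (2 + I*(-3 + 5*25)*√5)⁴ = (2 + I*(-3 + 125)*√5)⁴ = (2 + I*122*√5)⁴ = (2 + 122*I*√5)⁴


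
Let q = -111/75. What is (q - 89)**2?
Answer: 5116644/625 ≈ 8186.6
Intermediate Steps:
q = -37/25 (q = -111*1/75 = -37/25 ≈ -1.4800)
(q - 89)**2 = (-37/25 - 89)**2 = (-2262/25)**2 = 5116644/625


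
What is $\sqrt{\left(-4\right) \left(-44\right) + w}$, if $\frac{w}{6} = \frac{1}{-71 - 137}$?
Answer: $\frac{\sqrt{475826}}{52} \approx 13.265$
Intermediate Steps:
$w = - \frac{3}{104}$ ($w = \frac{6}{-71 - 137} = \frac{6}{-208} = 6 \left(- \frac{1}{208}\right) = - \frac{3}{104} \approx -0.028846$)
$\sqrt{\left(-4\right) \left(-44\right) + w} = \sqrt{\left(-4\right) \left(-44\right) - \frac{3}{104}} = \sqrt{176 - \frac{3}{104}} = \sqrt{\frac{18301}{104}} = \frac{\sqrt{475826}}{52}$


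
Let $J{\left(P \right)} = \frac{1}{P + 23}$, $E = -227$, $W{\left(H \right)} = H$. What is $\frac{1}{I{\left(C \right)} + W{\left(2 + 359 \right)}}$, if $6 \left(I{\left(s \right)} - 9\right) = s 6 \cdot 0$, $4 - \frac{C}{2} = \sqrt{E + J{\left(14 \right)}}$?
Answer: $\frac{1}{370} \approx 0.0027027$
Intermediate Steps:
$J{\left(P \right)} = \frac{1}{23 + P}$
$C = 8 - \frac{2 i \sqrt{310726}}{37}$ ($C = 8 - 2 \sqrt{-227 + \frac{1}{23 + 14}} = 8 - 2 \sqrt{-227 + \frac{1}{37}} = 8 - 2 \sqrt{- \frac{8398}{37}} = 8 - 2 \frac{i \sqrt{310726}}{37} = 8 - \frac{2 i \sqrt{310726}}{37} \approx 8.0 - 30.131 i$)
$I{\left(s \right)} = 9$ ($I{\left(s \right)} = 9 + \frac{s 6 \cdot 0}{6} = 9 + \frac{6 s 0}{6} = 9 + \frac{1}{6} \cdot 0 = 9 + 0 = 9$)
$\frac{1}{I{\left(C \right)} + W{\left(2 + 359 \right)}} = \frac{1}{9 + \left(2 + 359\right)} = \frac{1}{9 + 361} = \frac{1}{370}$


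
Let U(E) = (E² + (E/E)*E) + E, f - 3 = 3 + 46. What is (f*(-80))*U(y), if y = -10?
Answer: -332800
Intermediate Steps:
f = 52 (f = 3 + (3 + 46) = 3 + 49 = 52)
U(E) = E² + 2*E (U(E) = (E² + 1*E) + E = (E² + E) + E = (E + E²) + E = E² + 2*E)
(f*(-80))*U(y) = (52*(-80))*(-10*(2 - 10)) = -(-41600)*(-8) = -4160*80 = -332800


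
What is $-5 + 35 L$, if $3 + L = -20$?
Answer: $-810$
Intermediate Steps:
$L = -23$ ($L = -3 - 20 = -23$)
$-5 + 35 L = -5 + 35 \left(-23\right) = -5 - 805 = -810$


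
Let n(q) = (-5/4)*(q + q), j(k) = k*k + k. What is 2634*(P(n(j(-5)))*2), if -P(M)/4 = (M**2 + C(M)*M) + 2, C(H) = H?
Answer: -105402144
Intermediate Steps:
j(k) = k + k**2 (j(k) = k**2 + k = k + k**2)
n(q) = -5*q/2 (n(q) = (-5*1/4)*(2*q) = -5*q/2)
P(M) = -8 - 8*M**2 (P(M) = -4*((M**2 + M*M) + 2) = -4*((M**2 + M**2) + 2) = -4*(2*M**2 + 2) = -4*(2 + 2*M**2) = -8 - 8*M**2)
2634*(P(n(j(-5)))*2) = 2634*((-8 - 8*625*(1 - 5)**2/4)*2) = 2634*((-8 - 8*(-(-25)*(-4)/2)**2)*2) = 2634*((-8 - 8*(-5/2*20)**2)*2) = 2634*((-8 - 8*(-50)**2)*2) = 2634*((-8 - 8*2500)*2) = 2634*((-8 - 20000)*2) = 2634*(-20008*2) = 2634*(-40016) = -105402144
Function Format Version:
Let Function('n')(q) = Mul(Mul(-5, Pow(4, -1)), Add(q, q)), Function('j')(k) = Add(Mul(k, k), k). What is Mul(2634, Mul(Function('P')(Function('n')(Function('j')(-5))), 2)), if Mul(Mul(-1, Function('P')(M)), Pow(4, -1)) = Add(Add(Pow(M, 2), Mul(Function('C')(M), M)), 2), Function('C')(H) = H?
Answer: -105402144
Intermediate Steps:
Function('j')(k) = Add(k, Pow(k, 2)) (Function('j')(k) = Add(Pow(k, 2), k) = Add(k, Pow(k, 2)))
Function('n')(q) = Mul(Rational(-5, 2), q) (Function('n')(q) = Mul(Mul(-5, Rational(1, 4)), Mul(2, q)) = Mul(Rational(-5, 4), Mul(2, q)) = Mul(Rational(-5, 2), q))
Function('P')(M) = Add(-8, Mul(-8, Pow(M, 2))) (Function('P')(M) = Mul(-4, Add(Add(Pow(M, 2), Mul(M, M)), 2)) = Mul(-4, Add(Add(Pow(M, 2), Pow(M, 2)), 2)) = Mul(-4, Add(Mul(2, Pow(M, 2)), 2)) = Mul(-4, Add(2, Mul(2, Pow(M, 2)))) = Add(-8, Mul(-8, Pow(M, 2))))
Mul(2634, Mul(Function('P')(Function('n')(Function('j')(-5))), 2)) = Mul(2634, Mul(Add(-8, Mul(-8, Pow(Mul(Rational(-5, 2), Mul(-5, Add(1, -5))), 2))), 2)) = Mul(2634, Mul(Add(-8, Mul(-8, Pow(Mul(Rational(-5, 2), Mul(-5, -4)), 2))), 2)) = Mul(2634, Mul(Add(-8, Mul(-8, Pow(Mul(Rational(-5, 2), 20), 2))), 2)) = Mul(2634, Mul(Add(-8, Mul(-8, Pow(-50, 2))), 2)) = Mul(2634, Mul(Add(-8, Mul(-8, 2500)), 2)) = Mul(2634, Mul(Add(-8, -20000), 2)) = Mul(2634, Mul(-20008, 2)) = Mul(2634, -40016) = -105402144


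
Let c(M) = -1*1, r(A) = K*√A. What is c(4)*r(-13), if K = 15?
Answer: -15*I*√13 ≈ -54.083*I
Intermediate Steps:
r(A) = 15*√A
c(M) = -1
c(4)*r(-13) = -15*√(-13) = -15*I*√13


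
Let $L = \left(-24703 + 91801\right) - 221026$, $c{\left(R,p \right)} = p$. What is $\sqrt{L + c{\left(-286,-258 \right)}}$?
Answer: $i \sqrt{154186} \approx 392.67 i$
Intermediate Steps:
$L = -153928$ ($L = 67098 - 221026 = -153928$)
$\sqrt{L + c{\left(-286,-258 \right)}} = \sqrt{-153928 - 258} = \sqrt{-154186} = i \sqrt{154186}$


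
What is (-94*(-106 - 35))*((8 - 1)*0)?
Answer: 0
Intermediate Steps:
(-94*(-106 - 35))*((8 - 1)*0) = (-94*(-141))*(7*0) = 13254*0 = 0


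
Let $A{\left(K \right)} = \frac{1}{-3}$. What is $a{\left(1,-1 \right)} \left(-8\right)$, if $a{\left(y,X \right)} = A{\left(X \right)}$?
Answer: $\frac{8}{3} \approx 2.6667$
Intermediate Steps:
$A{\left(K \right)} = - \frac{1}{3}$
$a{\left(y,X \right)} = - \frac{1}{3}$
$a{\left(1,-1 \right)} \left(-8\right) = \left(- \frac{1}{3}\right) \left(-8\right) = \frac{8}{3}$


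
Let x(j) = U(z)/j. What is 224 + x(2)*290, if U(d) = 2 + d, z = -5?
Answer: -211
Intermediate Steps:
x(j) = -3/j (x(j) = (2 - 5)/j = -3/j)
224 + x(2)*290 = 224 - 3/2*290 = 224 - 435 = -211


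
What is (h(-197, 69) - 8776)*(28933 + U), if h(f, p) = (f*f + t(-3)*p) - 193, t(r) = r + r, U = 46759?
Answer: 2227312792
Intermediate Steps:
t(r) = 2*r
h(f, p) = -193 + f**2 - 6*p (h(f, p) = (f*f + (2*(-3))*p) - 193 = (f**2 - 6*p) - 193 = -193 + f**2 - 6*p)
(h(-197, 69) - 8776)*(28933 + U) = ((-193 + (-197)**2 - 6*69) - 8776)*(28933 + 46759) = ((-193 + 38809 - 414) - 8776)*75692 = (38202 - 8776)*75692 = 29426*75692 = 2227312792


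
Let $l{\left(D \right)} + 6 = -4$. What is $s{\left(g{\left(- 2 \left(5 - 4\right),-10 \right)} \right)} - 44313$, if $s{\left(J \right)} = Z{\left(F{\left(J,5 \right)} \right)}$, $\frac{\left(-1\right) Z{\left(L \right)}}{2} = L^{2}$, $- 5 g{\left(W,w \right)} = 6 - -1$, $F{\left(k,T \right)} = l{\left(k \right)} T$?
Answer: $-49313$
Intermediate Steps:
$l{\left(D \right)} = -10$ ($l{\left(D \right)} = -6 - 4 = -10$)
$F{\left(k,T \right)} = - 10 T$
$g{\left(W,w \right)} = - \frac{7}{5}$ ($g{\left(W,w \right)} = - \frac{6 - -1}{5} = - \frac{6 + 1}{5} = \left(- \frac{1}{5}\right) 7 = - \frac{7}{5}$)
$Z{\left(L \right)} = - 2 L^{2}$
$s{\left(J \right)} = -5000$ ($s{\left(J \right)} = - 2 \left(\left(-10\right) 5\right)^{2} = - 2 \left(-50\right)^{2} = \left(-2\right) 2500 = -5000$)
$s{\left(g{\left(- 2 \left(5 - 4\right),-10 \right)} \right)} - 44313 = -5000 - 44313 = -49313$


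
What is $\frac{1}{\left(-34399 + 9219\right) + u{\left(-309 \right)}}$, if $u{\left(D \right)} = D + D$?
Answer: $- \frac{1}{25798} \approx -3.8763 \cdot 10^{-5}$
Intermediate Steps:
$u{\left(D \right)} = 2 D$
$\frac{1}{\left(-34399 + 9219\right) + u{\left(-309 \right)}} = \frac{1}{\left(-34399 + 9219\right) + 2 \left(-309\right)} = \frac{1}{-25180 - 618} = \frac{1}{-25798} = - \frac{1}{25798}$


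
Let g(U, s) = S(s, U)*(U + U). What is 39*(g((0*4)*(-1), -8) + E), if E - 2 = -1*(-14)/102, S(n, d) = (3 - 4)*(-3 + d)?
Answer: 1417/17 ≈ 83.353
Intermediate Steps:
S(n, d) = 3 - d (S(n, d) = -(-3 + d) = 3 - d)
g(U, s) = 2*U*(3 - U) (g(U, s) = (3 - U)*(U + U) = (3 - U)*(2*U) = 2*U*(3 - U))
E = 109/51 (E = 2 - 1*(-14)/102 = 2 + 14*(1/102) = 2 + 7/51 = 109/51 ≈ 2.1373)
39*(g((0*4)*(-1), -8) + E) = 39*(2*((0*4)*(-1))*(3 - 0*4*(-1)) + 109/51) = 39*(2*(0*(-1))*(3 - 0*(-1)) + 109/51) = 39*(2*0*(3 - 1*0) + 109/51) = 39*(2*0*(3 + 0) + 109/51) = 39*(2*0*3 + 109/51) = 39*(0 + 109/51) = 39*(109/51) = 1417/17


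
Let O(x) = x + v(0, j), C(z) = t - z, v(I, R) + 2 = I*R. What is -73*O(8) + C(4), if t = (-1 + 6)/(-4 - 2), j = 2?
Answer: -2657/6 ≈ -442.83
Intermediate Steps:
v(I, R) = -2 + I*R
t = -5/6 (t = 5/(-6) = 5*(-1/6) = -5/6 ≈ -0.83333)
C(z) = -5/6 - z
O(x) = -2 + x (O(x) = x + (-2 + 0*2) = x + (-2 + 0) = x - 2 = -2 + x)
-73*O(8) + C(4) = -73*(-2 + 8) + (-5/6 - 1*4) = -73*6 + (-5/6 - 4) = -438 - 29/6 = -2657/6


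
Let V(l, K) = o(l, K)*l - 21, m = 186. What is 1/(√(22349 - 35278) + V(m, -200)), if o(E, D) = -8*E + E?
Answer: -34599/8379637454 - I*√12929/58657462178 ≈ -4.1289e-6 - 1.9385e-9*I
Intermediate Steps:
o(E, D) = -7*E
V(l, K) = -21 - 7*l² (V(l, K) = (-7*l)*l - 21 = -7*l² - 21 = -21 - 7*l²)
1/(√(22349 - 35278) + V(m, -200)) = 1/(√(22349 - 35278) + (-21 - 7*186²)) = 1/(√(-12929) + (-21 - 7*34596)) = 1/(I*√12929 + (-21 - 242172)) = 1/(I*√12929 - 242193) = 1/(-242193 + I*√12929)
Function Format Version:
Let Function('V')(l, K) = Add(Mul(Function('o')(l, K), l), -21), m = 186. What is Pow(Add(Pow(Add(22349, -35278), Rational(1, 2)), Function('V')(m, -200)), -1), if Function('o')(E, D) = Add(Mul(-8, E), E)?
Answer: Add(Rational(-34599, 8379637454), Mul(Rational(-1, 58657462178), I, Pow(12929, Rational(1, 2)))) ≈ Add(-4.1289e-6, Mul(-1.9385e-9, I))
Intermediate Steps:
Function('o')(E, D) = Mul(-7, E)
Function('V')(l, K) = Add(-21, Mul(-7, Pow(l, 2))) (Function('V')(l, K) = Add(Mul(Mul(-7, l), l), -21) = Add(Mul(-7, Pow(l, 2)), -21) = Add(-21, Mul(-7, Pow(l, 2))))
Pow(Add(Pow(Add(22349, -35278), Rational(1, 2)), Function('V')(m, -200)), -1) = Pow(Add(Pow(Add(22349, -35278), Rational(1, 2)), Add(-21, Mul(-7, Pow(186, 2)))), -1) = Pow(Add(Pow(-12929, Rational(1, 2)), Add(-21, Mul(-7, 34596))), -1) = Pow(Add(Mul(I, Pow(12929, Rational(1, 2))), Add(-21, -242172)), -1) = Pow(Add(Mul(I, Pow(12929, Rational(1, 2))), -242193), -1) = Pow(Add(-242193, Mul(I, Pow(12929, Rational(1, 2)))), -1)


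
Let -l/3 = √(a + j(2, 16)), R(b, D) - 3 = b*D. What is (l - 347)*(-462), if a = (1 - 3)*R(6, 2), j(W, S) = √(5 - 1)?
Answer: 160314 + 2772*I*√7 ≈ 1.6031e+5 + 7334.0*I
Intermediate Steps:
R(b, D) = 3 + D*b (R(b, D) = 3 + b*D = 3 + D*b)
j(W, S) = 2 (j(W, S) = √4 = 2)
a = -30 (a = (1 - 3)*(3 + 2*6) = -2*(3 + 12) = -2*15 = -30)
l = -6*I*√7 (l = -3*√(-30 + 2) = -6*I*√7 ≈ -15.875*I)
(l - 347)*(-462) = (-6*I*√7 - 347)*(-462) = (-347 - 6*I*√7)*(-462) = 160314 + 2772*I*√7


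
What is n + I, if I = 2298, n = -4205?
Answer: -1907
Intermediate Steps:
n + I = -4205 + 2298 = -1907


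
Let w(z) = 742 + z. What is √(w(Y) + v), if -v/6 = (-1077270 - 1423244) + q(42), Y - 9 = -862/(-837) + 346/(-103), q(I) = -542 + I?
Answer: √12392870058063651/28737 ≈ 3873.9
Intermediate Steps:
Y = 575083/86211 (Y = 9 + (-862/(-837) + 346/(-103)) = 9 + (-862*(-1/837) + 346*(-1/103)) = 9 + (862/837 - 346/103) = 9 - 200816/86211 = 575083/86211 ≈ 6.6706)
v = 15006084 (v = -6*((-1077270 - 1423244) + (-542 + 42)) = -6*(-2500514 - 500) = -6*(-2501014) = 15006084)
√(w(Y) + v) = √((742 + 575083/86211) + 15006084) = √(64543645/86211 + 15006084) = √(1293754051369/86211) = √12392870058063651/28737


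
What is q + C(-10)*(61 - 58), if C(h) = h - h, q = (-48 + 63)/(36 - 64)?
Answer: -15/28 ≈ -0.53571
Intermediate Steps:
q = -15/28 (q = 15/(-28) = 15*(-1/28) = -15/28 ≈ -0.53571)
C(h) = 0
q + C(-10)*(61 - 58) = -15/28 + 0*(61 - 58) = -15/28 + 0*3 = -15/28 + 0 = -15/28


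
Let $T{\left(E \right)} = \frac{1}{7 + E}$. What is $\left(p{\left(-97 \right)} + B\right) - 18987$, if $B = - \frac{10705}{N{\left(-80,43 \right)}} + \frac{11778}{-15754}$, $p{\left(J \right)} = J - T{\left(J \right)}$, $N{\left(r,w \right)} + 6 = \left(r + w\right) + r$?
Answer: $- \frac{552189733823}{29066130} \approx -18998.0$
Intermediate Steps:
$N{\left(r,w \right)} = -6 + w + 2 r$ ($N{\left(r,w \right)} = -6 + \left(\left(r + w\right) + r\right) = -6 + \left(w + 2 r\right) = -6 + w + 2 r$)
$p{\left(J \right)} = J - \frac{1}{7 + J}$
$B = \frac{83598938}{968871}$ ($B = - \frac{10705}{-6 + 43 + 2 \left(-80\right)} + \frac{11778}{-15754} = - \frac{10705}{-6 + 43 - 160} + 11778 \left(- \frac{1}{15754}\right) = - \frac{10705}{-123} - \frac{5889}{7877} = \left(-10705\right) \left(- \frac{1}{123}\right) - \frac{5889}{7877} = \frac{10705}{123} - \frac{5889}{7877} = \frac{83598938}{968871} \approx 86.285$)
$\left(p{\left(-97 \right)} + B\right) - 18987 = \left(\frac{-1 - 97 \left(7 - 97\right)}{7 - 97} + \frac{83598938}{968871}\right) - 18987 = \left(\frac{-1 - -8730}{-90} + \frac{83598938}{968871}\right) - 18987 = \left(- \frac{-1 + 8730}{90} + \frac{83598938}{968871}\right) - 18987 = \left(\left(- \frac{1}{90}\right) 8729 + \frac{83598938}{968871}\right) - 18987 = \left(- \frac{8729}{90} + \frac{83598938}{968871}\right) - 18987 = - \frac{311123513}{29066130} - 18987 = - \frac{552189733823}{29066130}$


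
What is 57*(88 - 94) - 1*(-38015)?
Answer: 37673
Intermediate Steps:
57*(88 - 94) - 1*(-38015) = 57*(-6) + 38015 = -342 + 38015 = 37673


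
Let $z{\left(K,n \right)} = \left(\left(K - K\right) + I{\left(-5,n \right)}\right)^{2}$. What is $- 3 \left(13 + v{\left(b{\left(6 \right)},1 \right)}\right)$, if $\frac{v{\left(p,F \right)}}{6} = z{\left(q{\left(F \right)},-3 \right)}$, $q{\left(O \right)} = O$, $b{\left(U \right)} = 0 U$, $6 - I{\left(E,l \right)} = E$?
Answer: $-2217$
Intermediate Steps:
$I{\left(E,l \right)} = 6 - E$
$b{\left(U \right)} = 0$
$z{\left(K,n \right)} = 121$ ($z{\left(K,n \right)} = \left(\left(K - K\right) + \left(6 - -5\right)\right)^{2} = \left(0 + \left(6 + 5\right)\right)^{2} = \left(0 + 11\right)^{2} = 11^{2} = 121$)
$v{\left(p,F \right)} = 726$ ($v{\left(p,F \right)} = 6 \cdot 121 = 726$)
$- 3 \left(13 + v{\left(b{\left(6 \right)},1 \right)}\right) = - 3 \left(13 + 726\right) = \left(-3\right) 739 = -2217$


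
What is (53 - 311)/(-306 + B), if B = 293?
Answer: 258/13 ≈ 19.846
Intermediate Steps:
(53 - 311)/(-306 + B) = (53 - 311)/(-306 + 293) = -258/(-13) = -258*(-1/13) = 258/13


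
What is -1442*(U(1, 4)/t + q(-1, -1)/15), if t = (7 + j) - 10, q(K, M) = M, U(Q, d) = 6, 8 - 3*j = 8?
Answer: 44702/15 ≈ 2980.1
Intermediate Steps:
j = 0 (j = 8/3 - ⅓*8 = 8/3 - 8/3 = 0)
t = -3 (t = (7 + 0) - 10 = 7 - 10 = -3)
-1442*(U(1, 4)/t + q(-1, -1)/15) = -1442*(6/(-3) - 1/15) = -1442*(6*(-⅓) - 1*1/15) = -1442*(-2 - 1/15) = -1442*(-31/15) = 44702/15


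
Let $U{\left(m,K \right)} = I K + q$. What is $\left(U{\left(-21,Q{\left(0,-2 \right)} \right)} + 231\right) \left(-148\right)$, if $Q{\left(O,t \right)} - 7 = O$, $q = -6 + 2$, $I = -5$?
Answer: $-28416$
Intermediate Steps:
$q = -4$
$Q{\left(O,t \right)} = 7 + O$
$U{\left(m,K \right)} = -4 - 5 K$ ($U{\left(m,K \right)} = - 5 K - 4 = -4 - 5 K$)
$\left(U{\left(-21,Q{\left(0,-2 \right)} \right)} + 231\right) \left(-148\right) = \left(\left(-4 - 5 \left(7 + 0\right)\right) + 231\right) \left(-148\right) = \left(\left(-4 - 35\right) + 231\right) \left(-148\right) = \left(-39 + 231\right) \left(-148\right) = 192 \left(-148\right) = -28416$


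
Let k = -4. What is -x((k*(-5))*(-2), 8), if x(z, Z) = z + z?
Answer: 80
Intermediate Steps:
x(z, Z) = 2*z
-x((k*(-5))*(-2), 8) = -2*-4*(-5)*(-2) = -2*20*(-2) = -2*(-40) = -1*(-80) = 80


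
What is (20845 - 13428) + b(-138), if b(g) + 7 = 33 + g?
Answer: 7305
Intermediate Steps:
b(g) = 26 + g (b(g) = -7 + (33 + g) = 26 + g)
(20845 - 13428) + b(-138) = (20845 - 13428) + (26 - 138) = 7417 - 112 = 7305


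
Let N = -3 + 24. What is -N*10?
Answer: -210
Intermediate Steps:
N = 21
-N*10 = -1*21*10 = -21*10 = -210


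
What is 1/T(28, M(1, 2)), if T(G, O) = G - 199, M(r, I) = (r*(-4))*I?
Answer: -1/171 ≈ -0.0058480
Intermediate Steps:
M(r, I) = -4*I*r (M(r, I) = (-4*r)*I = -4*I*r)
T(G, O) = -199 + G
1/T(28, M(1, 2)) = 1/(-199 + 28) = 1/(-171) = -1/171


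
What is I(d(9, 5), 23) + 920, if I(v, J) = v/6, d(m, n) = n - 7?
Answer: 2759/3 ≈ 919.67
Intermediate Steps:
d(m, n) = -7 + n
I(v, J) = v/6 (I(v, J) = v*(⅙) = v/6)
I(d(9, 5), 23) + 920 = (-7 + 5)/6 + 920 = (⅙)*(-2) + 920 = -⅓ + 920 = 2759/3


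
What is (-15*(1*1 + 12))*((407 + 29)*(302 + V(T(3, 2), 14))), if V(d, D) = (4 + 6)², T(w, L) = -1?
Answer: -34178040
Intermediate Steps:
V(d, D) = 100 (V(d, D) = 10² = 100)
(-15*(1*1 + 12))*((407 + 29)*(302 + V(T(3, 2), 14))) = (-15*(1*1 + 12))*((407 + 29)*(302 + 100)) = (-15*(1 + 12))*(436*402) = -15*13*175272 = -195*175272 = -34178040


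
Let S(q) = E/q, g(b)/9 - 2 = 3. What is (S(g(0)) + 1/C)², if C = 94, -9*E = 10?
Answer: 11449/57972996 ≈ 0.00019749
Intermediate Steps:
E = -10/9 (E = -⅑*10 = -10/9 ≈ -1.1111)
g(b) = 45 (g(b) = 18 + 9*3 = 18 + 27 = 45)
S(q) = -10/(9*q)
(S(g(0)) + 1/C)² = (-10/9/45 + 1/94)² = (-10/9*1/45 + 1/94)² = (-2/81 + 1/94)² = (-107/7614)² = 11449/57972996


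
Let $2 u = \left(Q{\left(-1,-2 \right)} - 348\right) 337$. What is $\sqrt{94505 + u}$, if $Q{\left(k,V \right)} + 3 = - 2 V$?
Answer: $\frac{\sqrt{144142}}{2} \approx 189.83$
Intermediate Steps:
$Q{\left(k,V \right)} = -3 - 2 V$
$u = - \frac{116939}{2}$ ($u = \frac{\left(\left(-3 - -4\right) - 348\right) 337}{2} = \frac{\left(\left(-3 + 4\right) - 348\right) 337}{2} = \frac{\left(1 - 348\right) 337}{2} = \frac{\left(-347\right) 337}{2} = \frac{1}{2} \left(-116939\right) = - \frac{116939}{2} \approx -58470.0$)
$\sqrt{94505 + u} = \sqrt{94505 - \frac{116939}{2}} = \sqrt{\frac{72071}{2}} = \frac{\sqrt{144142}}{2}$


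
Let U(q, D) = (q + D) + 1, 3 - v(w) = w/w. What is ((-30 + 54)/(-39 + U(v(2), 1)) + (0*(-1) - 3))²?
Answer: 16641/1225 ≈ 13.584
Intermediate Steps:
v(w) = 2 (v(w) = 3 - w/w = 3 - 1*1 = 3 - 1 = 2)
U(q, D) = 1 + D + q (U(q, D) = (D + q) + 1 = 1 + D + q)
((-30 + 54)/(-39 + U(v(2), 1)) + (0*(-1) - 3))² = ((-30 + 54)/(-39 + (1 + 1 + 2)) + (0*(-1) - 3))² = (24/(-39 + 4) + (0 - 3))² = (24/(-35) - 3)² = (24*(-1/35) - 3)² = (-24/35 - 3)² = (-129/35)² = 16641/1225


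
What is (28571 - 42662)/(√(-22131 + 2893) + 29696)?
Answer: -69741056/146978609 + 4697*I*√19238/293957218 ≈ -0.4745 + 0.0022162*I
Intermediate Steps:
(28571 - 42662)/(√(-22131 + 2893) + 29696) = -14091/(√(-19238) + 29696) = -14091/(I*√19238 + 29696) = -14091/(29696 + I*√19238)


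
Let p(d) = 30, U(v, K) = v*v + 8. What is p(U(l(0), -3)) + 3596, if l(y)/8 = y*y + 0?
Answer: 3626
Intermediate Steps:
l(y) = 8*y² (l(y) = 8*(y*y + 0) = 8*(y² + 0) = 8*y²)
U(v, K) = 8 + v² (U(v, K) = v² + 8 = 8 + v²)
p(U(l(0), -3)) + 3596 = 30 + 3596 = 3626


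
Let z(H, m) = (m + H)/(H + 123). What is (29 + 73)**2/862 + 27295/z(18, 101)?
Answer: 1659363483/51289 ≈ 32353.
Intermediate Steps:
z(H, m) = (H + m)/(123 + H)
(29 + 73)**2/862 + 27295/z(18, 101) = (29 + 73)**2/862 + 27295/(((18 + 101)/(123 + 18))) = 102**2*(1/862) + 27295/((119/141)) = 10404*(1/862) + 27295/(((1/141)*119)) = 5202/431 + 27295/(119/141) = 5202/431 + 27295*(141/119) = 5202/431 + 3848595/119 = 1659363483/51289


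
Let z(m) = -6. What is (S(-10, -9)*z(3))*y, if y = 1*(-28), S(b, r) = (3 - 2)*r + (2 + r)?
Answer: -2688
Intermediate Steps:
S(b, r) = 2 + 2*r (S(b, r) = 1*r + (2 + r) = r + (2 + r) = 2 + 2*r)
y = -28
(S(-10, -9)*z(3))*y = ((2 + 2*(-9))*(-6))*(-28) = ((2 - 18)*(-6))*(-28) = -16*(-6)*(-28) = 96*(-28) = -2688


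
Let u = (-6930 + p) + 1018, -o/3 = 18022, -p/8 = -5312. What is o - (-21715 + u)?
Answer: -68935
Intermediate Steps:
p = 42496 (p = -8*(-5312) = 42496)
o = -54066 (o = -3*18022 = -54066)
u = 36584 (u = (-6930 + 42496) + 1018 = 35566 + 1018 = 36584)
o - (-21715 + u) = -54066 - (-21715 + 36584) = -54066 - 1*14869 = -54066 - 14869 = -68935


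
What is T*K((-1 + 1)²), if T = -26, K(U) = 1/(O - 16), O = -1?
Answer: 26/17 ≈ 1.5294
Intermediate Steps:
K(U) = -1/17 (K(U) = 1/(-1 - 16) = 1/(-17) = -1/17)
T*K((-1 + 1)²) = -26*(-1/17) = 26/17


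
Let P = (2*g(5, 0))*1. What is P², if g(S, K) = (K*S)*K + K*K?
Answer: 0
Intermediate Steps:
g(S, K) = K² + S*K² (g(S, K) = S*K² + K² = K² + S*K²)
P = 0 (P = (2*(0²*(1 + 5)))*1 = (2*(0*6))*1 = (2*0)*1 = 0*1 = 0)
P² = 0² = 0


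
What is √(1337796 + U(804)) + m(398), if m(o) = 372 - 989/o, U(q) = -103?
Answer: 147067/398 + √1337693 ≈ 1526.1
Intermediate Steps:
m(o) = 372 - 989/o
√(1337796 + U(804)) + m(398) = √(1337796 - 103) + (372 - 989/398) = √1337693 + (372 - 989*1/398) = √1337693 + (372 - 989/398) = √1337693 + 147067/398 = 147067/398 + √1337693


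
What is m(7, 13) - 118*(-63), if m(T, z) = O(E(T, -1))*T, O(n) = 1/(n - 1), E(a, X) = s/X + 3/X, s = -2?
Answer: 14861/2 ≈ 7430.5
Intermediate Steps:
E(a, X) = 1/X (E(a, X) = -2/X + 3/X = 1/X)
O(n) = 1/(-1 + n)
m(T, z) = -T/2 (m(T, z) = T/(-1 + 1/(-1)) = T/(-1 - 1) = T/(-2) = -T/2)
m(7, 13) - 118*(-63) = -½*7 - 118*(-63) = -7/2 + 7434 = 14861/2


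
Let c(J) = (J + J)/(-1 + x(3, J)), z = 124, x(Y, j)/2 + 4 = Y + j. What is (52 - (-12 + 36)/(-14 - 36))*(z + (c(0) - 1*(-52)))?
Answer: 230912/25 ≈ 9236.5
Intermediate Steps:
x(Y, j) = -8 + 2*Y + 2*j (x(Y, j) = -8 + 2*(Y + j) = -8 + (2*Y + 2*j) = -8 + 2*Y + 2*j)
c(J) = 2*J/(-3 + 2*J) (c(J) = (J + J)/(-1 + (-8 + 2*3 + 2*J)) = (2*J)/(-1 + (-8 + 6 + 2*J)) = (2*J)/(-1 + (-2 + 2*J)) = (2*J)/(-3 + 2*J) = 2*J/(-3 + 2*J))
(52 - (-12 + 36)/(-14 - 36))*(z + (c(0) - 1*(-52))) = (52 - (-12 + 36)/(-14 - 36))*(124 + (2*0/(-3 + 2*0) - 1*(-52))) = (52 - 24/(-50))*(124 + (2*0/(-3 + 0) + 52)) = (52 - 24*(-1)/50)*(124 + (2*0/(-3) + 52)) = (52 - 1*(-12/25))*(124 + (2*0*(-1/3) + 52)) = (52 + 12/25)*(124 + (0 + 52)) = 1312*(124 + 52)/25 = (1312/25)*176 = 230912/25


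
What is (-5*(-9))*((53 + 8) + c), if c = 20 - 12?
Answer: 3105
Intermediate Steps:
c = 8
(-5*(-9))*((53 + 8) + c) = (-5*(-9))*((53 + 8) + 8) = 45*(61 + 8) = 45*69 = 3105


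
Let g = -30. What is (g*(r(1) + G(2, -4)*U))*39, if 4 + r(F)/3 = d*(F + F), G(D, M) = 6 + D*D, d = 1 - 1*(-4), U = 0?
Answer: -21060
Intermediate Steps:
d = 5 (d = 1 + 4 = 5)
G(D, M) = 6 + D²
r(F) = -12 + 30*F (r(F) = -12 + 3*(5*(F + F)) = -12 + 3*(5*(2*F)) = -12 + 3*(10*F) = -12 + 30*F)
(g*(r(1) + G(2, -4)*U))*39 = -30*((-12 + 30*1) + (6 + 2²)*0)*39 = -30*((-12 + 30) + (6 + 4)*0)*39 = -30*(18 + 10*0)*39 = -30*(18 + 0)*39 = -30*18*39 = -540*39 = -21060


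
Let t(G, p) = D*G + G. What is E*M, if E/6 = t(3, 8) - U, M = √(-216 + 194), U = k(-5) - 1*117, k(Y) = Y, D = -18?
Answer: 426*I*√22 ≈ 1998.1*I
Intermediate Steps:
t(G, p) = -17*G (t(G, p) = -18*G + G = -17*G)
U = -122 (U = -5 - 1*117 = -5 - 117 = -122)
M = I*√22 (M = √(-22) = I*√22 ≈ 4.6904*I)
E = 426 (E = 6*(-17*3 - 1*(-122)) = 6*(-51 + 122) = 6*71 = 426)
E*M = 426*(I*√22) = 426*I*√22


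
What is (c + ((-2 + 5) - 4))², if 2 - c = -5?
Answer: 36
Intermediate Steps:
c = 7 (c = 2 - 1*(-5) = 2 + 5 = 7)
(c + ((-2 + 5) - 4))² = (7 + ((-2 + 5) - 4))² = (7 + (3 - 4))² = (7 - 1)² = 6² = 36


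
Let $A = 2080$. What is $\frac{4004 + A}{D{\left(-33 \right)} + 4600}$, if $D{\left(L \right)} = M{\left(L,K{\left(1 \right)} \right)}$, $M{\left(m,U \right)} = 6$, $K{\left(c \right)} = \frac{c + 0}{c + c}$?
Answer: $\frac{3042}{2303} \approx 1.3209$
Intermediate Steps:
$K{\left(c \right)} = \frac{1}{2}$ ($K{\left(c \right)} = \frac{c}{2 c} = c \frac{1}{2 c} = \frac{1}{2}$)
$D{\left(L \right)} = 6$
$\frac{4004 + A}{D{\left(-33 \right)} + 4600} = \frac{4004 + 2080}{6 + 4600} = \frac{6084}{4606} = 6084 \cdot \frac{1}{4606} = \frac{3042}{2303}$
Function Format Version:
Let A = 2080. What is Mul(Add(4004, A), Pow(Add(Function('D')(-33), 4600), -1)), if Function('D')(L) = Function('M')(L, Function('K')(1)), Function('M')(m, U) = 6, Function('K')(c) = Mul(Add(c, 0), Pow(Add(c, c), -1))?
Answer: Rational(3042, 2303) ≈ 1.3209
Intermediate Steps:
Function('K')(c) = Rational(1, 2) (Function('K')(c) = Mul(c, Pow(Mul(2, c), -1)) = Mul(c, Mul(Rational(1, 2), Pow(c, -1))) = Rational(1, 2))
Function('D')(L) = 6
Mul(Add(4004, A), Pow(Add(Function('D')(-33), 4600), -1)) = Mul(Add(4004, 2080), Pow(Add(6, 4600), -1)) = Mul(6084, Pow(4606, -1)) = Mul(6084, Rational(1, 4606)) = Rational(3042, 2303)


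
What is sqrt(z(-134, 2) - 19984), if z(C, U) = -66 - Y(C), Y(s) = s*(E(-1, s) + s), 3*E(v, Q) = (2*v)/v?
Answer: 25*I*sqrt(546)/3 ≈ 194.72*I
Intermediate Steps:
E(v, Q) = 2/3 (E(v, Q) = ((2*v)/v)/3 = (1/3)*2 = 2/3)
Y(s) = s*(2/3 + s)
z(C, U) = -66 - C*(2 + 3*C)/3
sqrt(z(-134, 2) - 19984) = sqrt((-66 - 1/3*(-134)*(2 + 3*(-134))) - 19984) = sqrt((-66 - 1/3*(-134)*(2 - 402)) - 19984) = sqrt((-66 - 1/3*(-134)*(-400)) - 19984) = sqrt((-66 - 53600/3) - 19984) = sqrt(-53798/3 - 19984) = sqrt(-113750/3) = 25*I*sqrt(546)/3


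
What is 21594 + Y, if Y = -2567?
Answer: 19027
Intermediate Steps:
21594 + Y = 21594 - 2567 = 19027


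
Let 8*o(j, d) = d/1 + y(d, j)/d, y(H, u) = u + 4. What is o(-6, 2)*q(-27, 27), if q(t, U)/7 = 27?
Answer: 189/8 ≈ 23.625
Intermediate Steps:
y(H, u) = 4 + u
q(t, U) = 189 (q(t, U) = 7*27 = 189)
o(j, d) = d/8 + (4 + j)/(8*d) (o(j, d) = (d/1 + (4 + j)/d)/8 = (d*1 + (4 + j)/d)/8 = (d + (4 + j)/d)/8 = d/8 + (4 + j)/(8*d))
o(-6, 2)*q(-27, 27) = ((⅛)*(4 - 6 + 2²)/2)*189 = ((⅛)*(½)*(4 - 6 + 4))*189 = ((⅛)*(½)*2)*189 = (⅛)*189 = 189/8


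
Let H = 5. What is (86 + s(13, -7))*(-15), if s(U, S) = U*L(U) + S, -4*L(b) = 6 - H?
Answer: -4545/4 ≈ -1136.3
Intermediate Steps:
L(b) = -¼ (L(b) = -(6 - 1*5)/4 = -(6 - 5)/4 = -¼*1 = -¼)
s(U, S) = S - U/4 (s(U, S) = U*(-¼) + S = -U/4 + S = S - U/4)
(86 + s(13, -7))*(-15) = (86 + (-7 - ¼*13))*(-15) = (86 + (-7 - 13/4))*(-15) = (86 - 41/4)*(-15) = (303/4)*(-15) = -4545/4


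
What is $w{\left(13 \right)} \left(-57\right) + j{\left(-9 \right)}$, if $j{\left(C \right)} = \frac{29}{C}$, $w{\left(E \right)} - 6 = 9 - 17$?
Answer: $\frac{997}{9} \approx 110.78$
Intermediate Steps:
$w{\left(E \right)} = -2$ ($w{\left(E \right)} = 6 + \left(9 - 17\right) = 6 - 8 = -2$)
$w{\left(13 \right)} \left(-57\right) + j{\left(-9 \right)} = \left(-2\right) \left(-57\right) + \frac{29}{-9} = 114 + 29 \left(- \frac{1}{9}\right) = 114 - \frac{29}{9} = \frac{997}{9}$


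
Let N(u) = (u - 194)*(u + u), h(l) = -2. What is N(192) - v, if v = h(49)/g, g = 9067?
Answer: -6963454/9067 ≈ -768.00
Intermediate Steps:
N(u) = 2*u*(-194 + u) (N(u) = (-194 + u)*(2*u) = 2*u*(-194 + u))
v = -2/9067 ≈ -0.00022058
N(192) - v = 2*192*(-194 + 192) - 1*(-2/9067) = 2*192*(-2) + 2/9067 = -768 + 2/9067 = -6963454/9067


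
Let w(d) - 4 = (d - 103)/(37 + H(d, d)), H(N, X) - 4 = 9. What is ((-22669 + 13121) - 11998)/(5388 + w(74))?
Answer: -359100/89857 ≈ -3.9963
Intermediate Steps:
H(N, X) = 13 (H(N, X) = 4 + 9 = 13)
w(d) = 97/50 + d/50 (w(d) = 4 + (d - 103)/(37 + 13) = 4 + (-103 + d)/50 = 4 + (-103 + d)*(1/50) = 4 + (-103/50 + d/50) = 97/50 + d/50)
((-22669 + 13121) - 11998)/(5388 + w(74)) = ((-22669 + 13121) - 11998)/(5388 + (97/50 + (1/50)*74)) = (-9548 - 11998)/(5388 + (97/50 + 37/25)) = -21546/(5388 + 171/50) = -21546/269571/50 = -21546*50/269571 = -359100/89857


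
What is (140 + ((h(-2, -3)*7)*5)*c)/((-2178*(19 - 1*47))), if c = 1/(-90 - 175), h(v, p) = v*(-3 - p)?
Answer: 5/2178 ≈ 0.0022957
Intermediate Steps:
c = -1/265 (c = 1/(-265) = -1/265 ≈ -0.0037736)
(140 + ((h(-2, -3)*7)*5)*c)/((-2178*(19 - 1*47))) = (140 + ((-1*(-2)*(3 - 3)*7)*5)*(-1/265))/((-2178*(19 - 1*47))) = (140 + ((-1*(-2)*0*7)*5)*(-1/265))/((-2178*(19 - 47))) = (140 + ((0*7)*5)*(-1/265))/((-2178*(-28))) = (140 + (0*5)*(-1/265))/60984 = (140 + 0*(-1/265))*(1/60984) = (140 + 0)*(1/60984) = 140*(1/60984) = 5/2178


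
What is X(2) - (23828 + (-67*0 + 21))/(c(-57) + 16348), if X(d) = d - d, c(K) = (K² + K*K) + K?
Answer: -23849/22789 ≈ -1.0465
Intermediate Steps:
c(K) = K + 2*K² (c(K) = (K² + K²) + K = 2*K² + K = K + 2*K²)
X(d) = 0
X(2) - (23828 + (-67*0 + 21))/(c(-57) + 16348) = 0 - (23828 + (-67*0 + 21))/(-57*(1 + 2*(-57)) + 16348) = 0 - (23828 + (0 + 21))/(-57*(1 - 114) + 16348) = 0 - (23828 + 21)/(-57*(-113) + 16348) = 0 - 23849/(6441 + 16348) = 0 - 23849/22789 = -23849/22789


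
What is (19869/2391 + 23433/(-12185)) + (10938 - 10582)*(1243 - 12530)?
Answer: -39022194353386/9711445 ≈ -4.0182e+6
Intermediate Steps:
(19869/2391 + 23433/(-12185)) + (10938 - 10582)*(1243 - 12530) = (19869*(1/2391) + 23433*(-1/12185)) + 356*(-11287) = (6623/797 - 23433/12185) - 4018172 = 62025154/9711445 - 4018172 = -39022194353386/9711445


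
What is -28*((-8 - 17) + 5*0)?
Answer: 700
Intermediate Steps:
-28*((-8 - 17) + 5*0) = -28*(-25 + 0) = -28*(-25) = 700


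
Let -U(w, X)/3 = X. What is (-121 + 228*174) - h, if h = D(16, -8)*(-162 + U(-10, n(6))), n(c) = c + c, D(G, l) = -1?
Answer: 39353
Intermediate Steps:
n(c) = 2*c
U(w, X) = -3*X
h = 198 (h = -(-162 - 6*6) = -(-162 - 3*12) = -(-162 - 36) = -1*(-198) = 198)
(-121 + 228*174) - h = (-121 + 228*174) - 1*198 = (-121 + 39672) - 198 = 39551 - 198 = 39353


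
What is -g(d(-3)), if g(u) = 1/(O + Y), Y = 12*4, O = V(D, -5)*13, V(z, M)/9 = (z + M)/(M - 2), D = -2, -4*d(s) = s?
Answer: -1/165 ≈ -0.0060606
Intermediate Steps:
d(s) = -s/4
V(z, M) = 9*(M + z)/(-2 + M) (V(z, M) = 9*((z + M)/(M - 2)) = 9*((M + z)/(-2 + M)) = 9*(M + z)/(-2 + M))
O = 117 (O = (9*(-5 - 2)/(-2 - 5))*13 = (9*(-7)/(-7))*13 = (9*(-1/7)*(-7))*13 = 9*13 = 117)
Y = 48
g(u) = 1/165 (g(u) = 1/(117 + 48) = 1/165)
-g(d(-3)) = -1*1/165 = -1/165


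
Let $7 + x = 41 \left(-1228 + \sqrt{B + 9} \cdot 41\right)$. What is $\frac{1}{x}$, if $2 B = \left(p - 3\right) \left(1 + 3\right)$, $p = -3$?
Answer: $- \frac{16785}{848034436} - \frac{1681 i \sqrt{3}}{2544103308} \approx -1.9793 \cdot 10^{-5} - 1.1444 \cdot 10^{-6} i$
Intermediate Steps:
$B = -12$ ($B = \frac{\left(-3 - 3\right) \left(1 + 3\right)}{2} = \frac{\left(-6\right) 4}{2} = \frac{1}{2} \left(-24\right) = -12$)
$x = -50355 + 1681 i \sqrt{3}$ ($x = -7 + 41 \left(-1228 + \sqrt{-12 + 9} \cdot 41\right) = -7 + 41 \left(-1228 + \sqrt{-3} \cdot 41\right) = -7 + 41 \left(-1228 + i \sqrt{3} \cdot 41\right) = -7 + 41 \left(-1228 + 41 i \sqrt{3}\right) = -7 - \left(50348 - 1681 i \sqrt{3}\right) = -50355 + 1681 i \sqrt{3} \approx -50355.0 + 2911.6 i$)
$\frac{1}{x} = \frac{1}{-50355 + 1681 i \sqrt{3}}$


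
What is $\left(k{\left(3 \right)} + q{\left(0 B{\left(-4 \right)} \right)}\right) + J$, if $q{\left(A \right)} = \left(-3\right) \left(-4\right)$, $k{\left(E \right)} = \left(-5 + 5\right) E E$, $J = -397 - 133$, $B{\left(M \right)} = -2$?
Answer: $-518$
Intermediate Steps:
$J = -530$
$k{\left(E \right)} = 0$ ($k{\left(E \right)} = 0 E E = 0 E = 0$)
$q{\left(A \right)} = 12$
$\left(k{\left(3 \right)} + q{\left(0 B{\left(-4 \right)} \right)}\right) + J = \left(0 + 12\right) - 530 = 12 - 530 = -518$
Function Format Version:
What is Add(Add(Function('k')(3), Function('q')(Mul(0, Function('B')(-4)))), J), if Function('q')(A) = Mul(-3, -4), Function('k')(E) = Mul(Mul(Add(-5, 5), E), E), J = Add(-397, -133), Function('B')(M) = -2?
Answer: -518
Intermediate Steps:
J = -530
Function('k')(E) = 0 (Function('k')(E) = Mul(Mul(0, E), E) = Mul(0, E) = 0)
Function('q')(A) = 12
Add(Add(Function('k')(3), Function('q')(Mul(0, Function('B')(-4)))), J) = Add(Add(0, 12), -530) = Add(12, -530) = -518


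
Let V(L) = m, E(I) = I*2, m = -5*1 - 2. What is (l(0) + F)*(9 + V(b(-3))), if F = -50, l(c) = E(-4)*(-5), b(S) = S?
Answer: -20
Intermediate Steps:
m = -7 (m = -5 - 2 = -7)
E(I) = 2*I
V(L) = -7
l(c) = 40 (l(c) = (2*(-4))*(-5) = -8*(-5) = 40)
(l(0) + F)*(9 + V(b(-3))) = (40 - 50)*(9 - 7) = -10*2 = -20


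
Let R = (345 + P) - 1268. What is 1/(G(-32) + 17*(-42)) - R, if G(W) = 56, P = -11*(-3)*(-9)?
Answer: 802759/658 ≈ 1220.0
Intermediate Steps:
P = -297 (P = 33*(-9) = -297)
R = -1220 (R = (345 - 297) - 1268 = 48 - 1268 = -1220)
1/(G(-32) + 17*(-42)) - R = 1/(56 + 17*(-42)) - 1*(-1220) = 1/(56 - 714) + 1220 = 1/(-658) + 1220 = -1/658 + 1220 = 802759/658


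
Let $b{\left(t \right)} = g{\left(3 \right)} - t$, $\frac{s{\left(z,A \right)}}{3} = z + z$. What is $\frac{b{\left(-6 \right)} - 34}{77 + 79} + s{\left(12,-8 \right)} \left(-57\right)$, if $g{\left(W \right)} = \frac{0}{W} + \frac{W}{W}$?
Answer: $- \frac{213417}{52} \approx -4104.2$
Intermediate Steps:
$s{\left(z,A \right)} = 6 z$ ($s{\left(z,A \right)} = 3 \left(z + z\right) = 3 \cdot 2 z = 6 z$)
$g{\left(W \right)} = 1$ ($g{\left(W \right)} = 0 + 1 = 1$)
$b{\left(t \right)} = 1 - t$
$\frac{b{\left(-6 \right)} - 34}{77 + 79} + s{\left(12,-8 \right)} \left(-57\right) = \frac{\left(1 - -6\right) - 34}{77 + 79} + 6 \cdot 12 \left(-57\right) = \frac{\left(1 + 6\right) - 34}{156} + 72 \left(-57\right) = \left(7 - 34\right) \frac{1}{156} - 4104 = \left(-27\right) \frac{1}{156} - 4104 = - \frac{9}{52} - 4104 = - \frac{213417}{52}$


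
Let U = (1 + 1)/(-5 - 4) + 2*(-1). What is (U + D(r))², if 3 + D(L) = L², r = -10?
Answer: 727609/81 ≈ 8982.8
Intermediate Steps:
D(L) = -3 + L²
U = -20/9 (U = 2/(-9) - 2 = 2*(-⅑) - 2 = -2/9 - 2 = -20/9 ≈ -2.2222)
(U + D(r))² = (-20/9 + (-3 + (-10)²))² = (-20/9 + (-3 + 100))² = (-20/9 + 97)² = (853/9)² = 727609/81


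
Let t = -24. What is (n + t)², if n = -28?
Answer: 2704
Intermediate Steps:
(n + t)² = (-28 - 24)² = (-52)² = 2704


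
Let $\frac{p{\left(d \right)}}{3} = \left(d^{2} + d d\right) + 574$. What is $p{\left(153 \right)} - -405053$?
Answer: $547229$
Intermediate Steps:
$p{\left(d \right)} = 1722 + 6 d^{2}$ ($p{\left(d \right)} = 3 \left(\left(d^{2} + d d\right) + 574\right) = 3 \left(\left(d^{2} + d^{2}\right) + 574\right) = 3 \left(2 d^{2} + 574\right) = 3 \left(574 + 2 d^{2}\right) = 1722 + 6 d^{2}$)
$p{\left(153 \right)} - -405053 = \left(1722 + 6 \cdot 153^{2}\right) - -405053 = \left(1722 + 6 \cdot 23409\right) + 405053 = \left(1722 + 140454\right) + 405053 = 142176 + 405053 = 547229$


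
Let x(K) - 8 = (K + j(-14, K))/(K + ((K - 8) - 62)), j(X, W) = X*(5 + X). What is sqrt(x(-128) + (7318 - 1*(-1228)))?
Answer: sqrt(227271389)/163 ≈ 92.488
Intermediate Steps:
x(K) = 8 + (126 + K)/(-70 + 2*K) (x(K) = 8 + (K - 14*(5 - 14))/(K + ((K - 8) - 62)) = 8 + (K - 14*(-9))/(K + ((-8 + K) - 62)) = 8 + (K + 126)/(K + (-70 + K)) = 8 + (126 + K)/(-70 + 2*K))
sqrt(x(-128) + (7318 - 1*(-1228))) = sqrt((-434 + 17*(-128))/(2*(-35 - 128)) + (7318 - 1*(-1228))) = sqrt((1/2)*(-434 - 2176)/(-163) + (7318 + 1228)) = sqrt((1/2)*(-1/163)*(-2610) + 8546) = sqrt(1305/163 + 8546) = sqrt(1394303/163) = sqrt(227271389)/163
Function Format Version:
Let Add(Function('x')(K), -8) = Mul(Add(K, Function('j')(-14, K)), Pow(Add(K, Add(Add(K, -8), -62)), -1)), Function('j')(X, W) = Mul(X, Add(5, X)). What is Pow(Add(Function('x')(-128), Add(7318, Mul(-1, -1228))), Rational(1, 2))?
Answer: Mul(Rational(1, 163), Pow(227271389, Rational(1, 2))) ≈ 92.488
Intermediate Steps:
Function('x')(K) = Add(8, Mul(Pow(Add(-70, Mul(2, K)), -1), Add(126, K))) (Function('x')(K) = Add(8, Mul(Add(K, Mul(-14, Add(5, -14))), Pow(Add(K, Add(Add(K, -8), -62)), -1))) = Add(8, Mul(Add(K, Mul(-14, -9)), Pow(Add(K, Add(Add(-8, K), -62)), -1))) = Add(8, Mul(Add(K, 126), Pow(Add(K, Add(-70, K)), -1))) = Add(8, Mul(Add(126, K), Pow(Add(-70, Mul(2, K)), -1))) = Add(8, Mul(Pow(Add(-70, Mul(2, K)), -1), Add(126, K))))
Pow(Add(Function('x')(-128), Add(7318, Mul(-1, -1228))), Rational(1, 2)) = Pow(Add(Mul(Rational(1, 2), Pow(Add(-35, -128), -1), Add(-434, Mul(17, -128))), Add(7318, Mul(-1, -1228))), Rational(1, 2)) = Pow(Add(Mul(Rational(1, 2), Pow(-163, -1), Add(-434, -2176)), Add(7318, 1228)), Rational(1, 2)) = Pow(Add(Mul(Rational(1, 2), Rational(-1, 163), -2610), 8546), Rational(1, 2)) = Pow(Add(Rational(1305, 163), 8546), Rational(1, 2)) = Pow(Rational(1394303, 163), Rational(1, 2)) = Mul(Rational(1, 163), Pow(227271389, Rational(1, 2)))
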